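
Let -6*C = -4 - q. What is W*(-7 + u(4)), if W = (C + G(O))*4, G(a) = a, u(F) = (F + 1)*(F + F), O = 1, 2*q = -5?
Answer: 165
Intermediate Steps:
q = -5/2 (q = (½)*(-5) = -5/2 ≈ -2.5000)
u(F) = 2*F*(1 + F) (u(F) = (1 + F)*(2*F) = 2*F*(1 + F))
C = ¼ (C = -(-4 - 1*(-5/2))/6 = -(-4 + 5/2)/6 = -⅙*(-3/2) = ¼ ≈ 0.25000)
W = 5 (W = (¼ + 1)*4 = (5/4)*4 = 5)
W*(-7 + u(4)) = 5*(-7 + 2*4*(1 + 4)) = 5*(-7 + 2*4*5) = 5*(-7 + 40) = 5*33 = 165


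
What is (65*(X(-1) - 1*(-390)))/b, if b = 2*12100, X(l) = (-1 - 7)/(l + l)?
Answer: 2561/2420 ≈ 1.0583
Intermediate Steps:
X(l) = -4/l (X(l) = -8*1/(2*l) = -4/l)
b = 24200
(65*(X(-1) - 1*(-390)))/b = (65*(-4/(-1) - 1*(-390)))/24200 = (65*(-4*(-1) + 390))*(1/24200) = (65*(4 + 390))*(1/24200) = (65*394)*(1/24200) = 25610*(1/24200) = 2561/2420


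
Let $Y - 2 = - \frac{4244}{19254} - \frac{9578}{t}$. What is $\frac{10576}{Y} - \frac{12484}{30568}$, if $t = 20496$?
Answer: $\frac{2657757186861613}{329790594062} \approx 8058.9$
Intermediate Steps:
$Y = \frac{43155011}{32885832}$ ($Y = 2 - \left(\frac{2122}{9627} + \frac{4789}{10248}\right) = 2 - \frac{22616653}{32885832} = \frac{43155011}{32885832} \approx 1.3123$)
$\frac{10576}{Y} - \frac{12484}{30568} = \frac{10576}{\frac{43155011}{32885832}} - \frac{12484}{30568} = 10576 \cdot \frac{32885832}{43155011} - \frac{3121}{7642} = \frac{347800559232}{43155011} - \frac{3121}{7642} = \frac{2657757186861613}{329790594062}$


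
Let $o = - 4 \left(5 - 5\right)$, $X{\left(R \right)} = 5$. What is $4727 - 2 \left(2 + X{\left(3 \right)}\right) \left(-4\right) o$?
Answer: $4727$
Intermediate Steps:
$o = 0$ ($o = \left(-4\right) 0 = 0$)
$4727 - 2 \left(2 + X{\left(3 \right)}\right) \left(-4\right) o = 4727 - 2 \left(2 + 5\right) \left(-4\right) 0 = 4727 - 2 \cdot 7 \left(-4\right) 0 = 4727 - 14 \left(-4\right) 0 = 4727 - \left(-56\right) 0 = 4727 - 0 = 4727 + 0 = 4727$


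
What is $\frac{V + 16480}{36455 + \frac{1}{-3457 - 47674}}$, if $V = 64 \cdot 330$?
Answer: $\frac{480631400}{465995151} \approx 1.0314$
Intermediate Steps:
$V = 21120$
$\frac{V + 16480}{36455 + \frac{1}{-3457 - 47674}} = \frac{21120 + 16480}{36455 + \frac{1}{-3457 - 47674}} = \frac{37600}{36455 + \frac{1}{-51131}} = \frac{37600}{36455 - \frac{1}{51131}} = \frac{37600}{\frac{1863980604}{51131}} = 37600 \cdot \frac{51131}{1863980604} = \frac{480631400}{465995151}$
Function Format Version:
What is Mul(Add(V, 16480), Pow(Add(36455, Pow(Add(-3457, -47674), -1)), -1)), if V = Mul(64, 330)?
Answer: Rational(480631400, 465995151) ≈ 1.0314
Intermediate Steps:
V = 21120
Mul(Add(V, 16480), Pow(Add(36455, Pow(Add(-3457, -47674), -1)), -1)) = Mul(Add(21120, 16480), Pow(Add(36455, Pow(Add(-3457, -47674), -1)), -1)) = Mul(37600, Pow(Add(36455, Pow(-51131, -1)), -1)) = Mul(37600, Pow(Add(36455, Rational(-1, 51131)), -1)) = Mul(37600, Pow(Rational(1863980604, 51131), -1)) = Mul(37600, Rational(51131, 1863980604)) = Rational(480631400, 465995151)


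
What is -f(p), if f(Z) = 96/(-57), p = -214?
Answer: 32/19 ≈ 1.6842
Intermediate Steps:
f(Z) = -32/19 (f(Z) = 96*(-1/57) = -32/19)
-f(p) = -1*(-32/19) = 32/19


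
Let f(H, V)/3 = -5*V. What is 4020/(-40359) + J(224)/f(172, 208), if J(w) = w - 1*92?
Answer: -496383/3497780 ≈ -0.14191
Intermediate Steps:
f(H, V) = -15*V (f(H, V) = 3*(-5*V) = -15*V)
J(w) = -92 + w (J(w) = w - 92 = -92 + w)
4020/(-40359) + J(224)/f(172, 208) = 4020/(-40359) + (-92 + 224)/((-15*208)) = 4020*(-1/40359) + 132/(-3120) = -1340/13453 + 132*(-1/3120) = -1340/13453 - 11/260 = -496383/3497780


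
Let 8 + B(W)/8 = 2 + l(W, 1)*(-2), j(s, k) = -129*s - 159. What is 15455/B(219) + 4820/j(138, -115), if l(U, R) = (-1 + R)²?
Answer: -30868735/95792 ≈ -322.25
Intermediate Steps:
j(s, k) = -159 - 129*s
B(W) = -48 (B(W) = -64 + 8*(2 + (-1 + 1)²*(-2)) = -64 + 8*(2 + 0²*(-2)) = -64 + 8*(2 + 0*(-2)) = -64 + 8*(2 + 0) = -64 + 8*2 = -64 + 16 = -48)
15455/B(219) + 4820/j(138, -115) = 15455/(-48) + 4820/(-159 - 129*138) = 15455*(-1/48) + 4820/(-159 - 17802) = -15455/48 + 4820/(-17961) = -15455/48 + 4820*(-1/17961) = -15455/48 - 4820/17961 = -30868735/95792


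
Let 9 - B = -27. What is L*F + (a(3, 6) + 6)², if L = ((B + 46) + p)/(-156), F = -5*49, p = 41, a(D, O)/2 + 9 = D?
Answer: 11917/52 ≈ 229.17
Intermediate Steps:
a(D, O) = -18 + 2*D
B = 36 (B = 9 - 1*(-27) = 9 + 27 = 36)
F = -245
L = -41/52 (L = ((36 + 46) + 41)/(-156) = (82 + 41)*(-1/156) = 123*(-1/156) = -41/52 ≈ -0.78846)
L*F + (a(3, 6) + 6)² = -41/52*(-245) + ((-18 + 2*3) + 6)² = 10045/52 + ((-18 + 6) + 6)² = 10045/52 + (-12 + 6)² = 10045/52 + (-6)² = 10045/52 + 36 = 11917/52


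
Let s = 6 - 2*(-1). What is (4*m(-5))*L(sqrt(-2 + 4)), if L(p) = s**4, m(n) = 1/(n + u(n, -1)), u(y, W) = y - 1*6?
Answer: -1024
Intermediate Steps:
u(y, W) = -6 + y (u(y, W) = y - 6 = -6 + y)
m(n) = 1/(-6 + 2*n) (m(n) = 1/(n + (-6 + n)) = 1/(-6 + 2*n))
s = 8 (s = 6 + 2 = 8)
L(p) = 4096 (L(p) = 8**4 = 4096)
(4*m(-5))*L(sqrt(-2 + 4)) = (4*(1/(2*(-3 - 5))))*4096 = (4*((1/2)/(-8)))*4096 = (4*((1/2)*(-1/8)))*4096 = (4*(-1/16))*4096 = -1/4*4096 = -1024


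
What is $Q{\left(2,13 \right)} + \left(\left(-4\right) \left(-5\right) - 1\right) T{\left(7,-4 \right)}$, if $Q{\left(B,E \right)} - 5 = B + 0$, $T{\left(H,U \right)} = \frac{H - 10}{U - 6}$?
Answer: $\frac{127}{10} \approx 12.7$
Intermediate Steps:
$T{\left(H,U \right)} = \frac{-10 + H}{-6 + U}$
$Q{\left(B,E \right)} = 5 + B$ ($Q{\left(B,E \right)} = 5 + \left(B + 0\right) = 5 + B$)
$Q{\left(2,13 \right)} + \left(\left(-4\right) \left(-5\right) - 1\right) T{\left(7,-4 \right)} = \left(5 + 2\right) + \left(\left(-4\right) \left(-5\right) - 1\right) \frac{-10 + 7}{-6 - 4} = 7 + \left(20 - 1\right) \frac{1}{-10} \left(-3\right) = 7 + 19 \left(\left(- \frac{1}{10}\right) \left(-3\right)\right) = 7 + 19 \cdot \frac{3}{10} = 7 + \frac{57}{10} = \frac{127}{10}$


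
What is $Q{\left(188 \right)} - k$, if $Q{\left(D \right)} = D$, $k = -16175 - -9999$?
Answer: $6364$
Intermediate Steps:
$k = -6176$ ($k = -16175 + 9999 = -6176$)
$Q{\left(188 \right)} - k = 188 - -6176 = 188 + 6176 = 6364$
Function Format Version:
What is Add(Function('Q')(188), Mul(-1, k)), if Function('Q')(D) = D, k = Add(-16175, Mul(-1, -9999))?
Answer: 6364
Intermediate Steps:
k = -6176 (k = Add(-16175, 9999) = -6176)
Add(Function('Q')(188), Mul(-1, k)) = Add(188, Mul(-1, -6176)) = Add(188, 6176) = 6364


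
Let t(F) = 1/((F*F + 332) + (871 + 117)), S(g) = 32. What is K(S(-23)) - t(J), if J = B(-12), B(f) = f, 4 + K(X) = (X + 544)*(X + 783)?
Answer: 687254303/1464 ≈ 4.6944e+5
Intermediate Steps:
K(X) = -4 + (544 + X)*(783 + X) (K(X) = -4 + (X + 544)*(X + 783) = -4 + (544 + X)*(783 + X))
J = -12
t(F) = 1/(1320 + F²) (t(F) = 1/((F² + 332) + 988) = 1/((332 + F²) + 988) = 1/(1320 + F²))
K(S(-23)) - t(J) = (425948 + 32² + 1327*32) - 1/(1320 + (-12)²) = (425948 + 1024 + 42464) - 1/(1320 + 144) = 469436 - 1/1464 = 687254303/1464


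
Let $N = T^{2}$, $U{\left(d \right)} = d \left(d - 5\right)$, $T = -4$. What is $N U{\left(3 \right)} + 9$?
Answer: $-87$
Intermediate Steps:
$U{\left(d \right)} = d \left(-5 + d\right)$
$N = 16$ ($N = \left(-4\right)^{2} = 16$)
$N U{\left(3 \right)} + 9 = 16 \cdot 3 \left(-5 + 3\right) + 9 = 16 \cdot 3 \left(-2\right) + 9 = 16 \left(-6\right) + 9 = -96 + 9 = -87$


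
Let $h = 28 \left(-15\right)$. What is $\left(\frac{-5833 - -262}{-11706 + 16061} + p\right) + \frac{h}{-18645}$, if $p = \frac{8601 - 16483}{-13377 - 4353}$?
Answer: $- \frac{7794651976}{9597718845} \approx -0.81214$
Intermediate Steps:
$p = \frac{3941}{8865}$ ($p = - \frac{7882}{-17730} = \left(-7882\right) \left(- \frac{1}{17730}\right) = \frac{3941}{8865} \approx 0.44456$)
$h = -420$
$\left(\frac{-5833 - -262}{-11706 + 16061} + p\right) + \frac{h}{-18645} = \left(\frac{-5833 - -262}{-11706 + 16061} + \frac{3941}{8865}\right) - \frac{420}{-18645} = \left(\frac{-5833 + 262}{4355} + \frac{3941}{8865}\right) - - \frac{28}{1243} = \left(\left(-5571\right) \frac{1}{4355} + \frac{3941}{8865}\right) + \frac{28}{1243} = \left(- \frac{5571}{4355} + \frac{3941}{8865}\right) + \frac{28}{1243} = - \frac{6444772}{7721415} + \frac{28}{1243} = - \frac{7794651976}{9597718845}$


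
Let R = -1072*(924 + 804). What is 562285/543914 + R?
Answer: -1007554433939/543914 ≈ -1.8524e+6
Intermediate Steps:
R = -1852416 (R = -1072*1728 = -1852416)
562285/543914 + R = 562285/543914 - 1852416 = -1007554433939/543914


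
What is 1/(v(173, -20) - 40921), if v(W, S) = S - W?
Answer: -1/41114 ≈ -2.4323e-5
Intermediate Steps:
1/(v(173, -20) - 40921) = 1/((-20 - 1*173) - 40921) = 1/((-20 - 173) - 40921) = 1/(-193 - 40921) = 1/(-41114) = -1/41114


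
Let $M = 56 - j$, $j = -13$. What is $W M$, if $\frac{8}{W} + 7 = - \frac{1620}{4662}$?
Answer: $- \frac{142968}{1903} \approx -75.128$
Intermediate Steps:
$M = 69$ ($M = 56 - -13 = 56 + 13 = 69$)
$W = - \frac{2072}{1903}$ ($W = \frac{8}{-7 - \frac{1620}{4662}} = \frac{8}{-7 - \frac{90}{259}} = \frac{8}{- \frac{1903}{259}} = 8 \left(- \frac{259}{1903}\right) = - \frac{2072}{1903} \approx -1.0888$)
$W M = \left(- \frac{2072}{1903}\right) 69 = - \frac{142968}{1903}$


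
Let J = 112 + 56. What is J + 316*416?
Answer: 131624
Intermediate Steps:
J = 168
J + 316*416 = 168 + 316*416 = 168 + 131456 = 131624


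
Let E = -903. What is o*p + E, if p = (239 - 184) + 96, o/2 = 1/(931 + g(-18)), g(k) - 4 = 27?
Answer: -434192/481 ≈ -902.69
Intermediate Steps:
g(k) = 31 (g(k) = 4 + 27 = 31)
o = 1/481 (o = 2/(931 + 31) = 2/962 = 2*(1/962) = 1/481 ≈ 0.0020790)
p = 151 (p = 55 + 96 = 151)
o*p + E = (1/481)*151 - 903 = 151/481 - 903 = -434192/481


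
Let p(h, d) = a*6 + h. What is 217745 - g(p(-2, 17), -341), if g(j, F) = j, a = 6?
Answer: 217711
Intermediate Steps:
p(h, d) = 36 + h (p(h, d) = 6*6 + h = 36 + h)
217745 - g(p(-2, 17), -341) = 217745 - (36 - 2) = 217745 - 1*34 = 217745 - 34 = 217711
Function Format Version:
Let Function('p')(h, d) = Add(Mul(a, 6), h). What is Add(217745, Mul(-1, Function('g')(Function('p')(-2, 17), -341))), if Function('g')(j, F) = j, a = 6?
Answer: 217711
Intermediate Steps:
Function('p')(h, d) = Add(36, h) (Function('p')(h, d) = Add(Mul(6, 6), h) = Add(36, h))
Add(217745, Mul(-1, Function('g')(Function('p')(-2, 17), -341))) = Add(217745, Mul(-1, Add(36, -2))) = Add(217745, Mul(-1, 34)) = Add(217745, -34) = 217711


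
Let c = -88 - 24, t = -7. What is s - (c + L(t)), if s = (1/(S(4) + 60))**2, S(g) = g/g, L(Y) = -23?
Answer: 502336/3721 ≈ 135.00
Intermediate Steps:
S(g) = 1
c = -112
s = 1/3721 (s = (1/(1 + 60))**2 = (1/61)**2 = 1/3721 ≈ 0.00026874)
s - (c + L(t)) = 1/3721 - (-112 - 23) = 1/3721 - 1*(-135) = 1/3721 + 135 = 502336/3721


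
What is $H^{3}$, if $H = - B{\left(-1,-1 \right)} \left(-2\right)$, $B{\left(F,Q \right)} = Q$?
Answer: $-8$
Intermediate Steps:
$H = -2$ ($H = \left(-1\right) \left(-1\right) \left(-2\right) = 1 \left(-2\right) = -2$)
$H^{3} = \left(-2\right)^{3} = -8$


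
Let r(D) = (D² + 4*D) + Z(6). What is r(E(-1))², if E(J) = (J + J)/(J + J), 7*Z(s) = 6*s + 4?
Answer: 5625/49 ≈ 114.80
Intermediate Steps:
Z(s) = 4/7 + 6*s/7 (Z(s) = (6*s + 4)/7 = (4 + 6*s)/7 = 4/7 + 6*s/7)
E(J) = 1 (E(J) = (2*J)/((2*J)) = (2*J)*(1/(2*J)) = 1)
r(D) = 40/7 + D² + 4*D (r(D) = (D² + 4*D) + (4/7 + (6/7)*6) = (D² + 4*D) + (4/7 + 36/7) = (D² + 4*D) + 40/7 = 40/7 + D² + 4*D)
r(E(-1))² = (40/7 + 1² + 4*1)² = (40/7 + 1 + 4)² = (75/7)² = 5625/49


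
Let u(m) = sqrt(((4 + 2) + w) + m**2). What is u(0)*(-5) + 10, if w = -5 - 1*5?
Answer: 10 - 10*I ≈ 10.0 - 10.0*I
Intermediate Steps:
w = -10 (w = -5 - 5 = -10)
u(m) = sqrt(-4 + m**2) (u(m) = sqrt(((4 + 2) - 10) + m**2) = sqrt((6 - 10) + m**2) = sqrt(-4 + m**2))
u(0)*(-5) + 10 = sqrt(-4 + 0**2)*(-5) + 10 = sqrt(-4 + 0)*(-5) + 10 = sqrt(-4)*(-5) + 10 = (2*I)*(-5) + 10 = -10*I + 10 = 10 - 10*I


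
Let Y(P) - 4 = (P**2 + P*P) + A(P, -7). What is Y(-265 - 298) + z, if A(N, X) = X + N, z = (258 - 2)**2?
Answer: 698908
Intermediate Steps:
z = 65536 (z = 256**2 = 65536)
A(N, X) = N + X
Y(P) = -3 + P + 2*P**2 (Y(P) = 4 + ((P**2 + P*P) + (P - 7)) = 4 + ((P**2 + P**2) + (-7 + P)) = 4 + (2*P**2 + (-7 + P)) = 4 + (-7 + P + 2*P**2) = -3 + P + 2*P**2)
Y(-265 - 298) + z = (-3 + (-265 - 298) + 2*(-265 - 298)**2) + 65536 = (-3 - 563 + 2*(-563)**2) + 65536 = (-3 - 563 + 2*316969) + 65536 = (-3 - 563 + 633938) + 65536 = 633372 + 65536 = 698908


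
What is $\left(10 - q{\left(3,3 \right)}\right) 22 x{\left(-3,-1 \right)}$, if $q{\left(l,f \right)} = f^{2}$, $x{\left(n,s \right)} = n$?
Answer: $-66$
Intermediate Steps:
$\left(10 - q{\left(3,3 \right)}\right) 22 x{\left(-3,-1 \right)} = \left(10 - 3^{2}\right) 22 \left(-3\right) = \left(10 - 9\right) 22 \left(-3\right) = 1 \cdot 22 \left(-3\right) = 22 \left(-3\right) = -66$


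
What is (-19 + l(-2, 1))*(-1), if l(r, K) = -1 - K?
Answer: 21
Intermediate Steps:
(-19 + l(-2, 1))*(-1) = (-19 + (-1 - 1*1))*(-1) = (-19 + (-1 - 1))*(-1) = (-19 - 2)*(-1) = -21*(-1) = 21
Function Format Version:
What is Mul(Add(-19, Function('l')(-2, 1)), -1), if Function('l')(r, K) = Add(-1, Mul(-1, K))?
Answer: 21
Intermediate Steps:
Mul(Add(-19, Function('l')(-2, 1)), -1) = Mul(Add(-19, Add(-1, Mul(-1, 1))), -1) = Mul(Add(-19, Add(-1, -1)), -1) = Mul(Add(-19, -2), -1) = Mul(-21, -1) = 21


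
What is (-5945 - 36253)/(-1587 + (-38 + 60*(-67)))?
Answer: 42198/5645 ≈ 7.4753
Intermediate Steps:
(-5945 - 36253)/(-1587 + (-38 + 60*(-67))) = -42198/(-1587 + (-38 - 4020)) = -42198/(-1587 - 4058) = -42198/(-5645) = -42198*(-1/5645) = 42198/5645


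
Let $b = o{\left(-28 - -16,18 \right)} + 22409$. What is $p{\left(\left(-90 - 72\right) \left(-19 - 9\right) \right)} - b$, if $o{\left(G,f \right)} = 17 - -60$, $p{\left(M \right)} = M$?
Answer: $-17950$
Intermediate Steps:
$o{\left(G,f \right)} = 77$ ($o{\left(G,f \right)} = 17 + 60 = 77$)
$b = 22486$ ($b = 77 + 22409 = 22486$)
$p{\left(\left(-90 - 72\right) \left(-19 - 9\right) \right)} - b = \left(-90 - 72\right) \left(-19 - 9\right) - 22486 = \left(-162\right) \left(-28\right) - 22486 = 4536 - 22486 = -17950$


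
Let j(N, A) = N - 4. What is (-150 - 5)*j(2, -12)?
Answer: 310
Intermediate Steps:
j(N, A) = -4 + N
(-150 - 5)*j(2, -12) = (-150 - 5)*(-4 + 2) = -155*(-2) = 310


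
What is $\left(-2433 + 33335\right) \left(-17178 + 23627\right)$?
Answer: $199286998$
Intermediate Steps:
$\left(-2433 + 33335\right) \left(-17178 + 23627\right) = 30902 \cdot 6449 = 199286998$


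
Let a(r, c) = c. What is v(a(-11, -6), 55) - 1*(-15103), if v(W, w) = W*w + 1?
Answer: 14774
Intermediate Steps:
v(W, w) = 1 + W*w
v(a(-11, -6), 55) - 1*(-15103) = (1 - 6*55) - 1*(-15103) = (1 - 330) + 15103 = -329 + 15103 = 14774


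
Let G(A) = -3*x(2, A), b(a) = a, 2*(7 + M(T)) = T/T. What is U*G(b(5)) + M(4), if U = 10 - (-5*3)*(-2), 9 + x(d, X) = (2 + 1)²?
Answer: -13/2 ≈ -6.5000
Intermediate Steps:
M(T) = -13/2 (M(T) = -7 + (T/T)/2 = -7 + (½)*1 = -7 + ½ = -13/2)
x(d, X) = 0 (x(d, X) = -9 + (2 + 1)² = -9 + 3² = -9 + 9 = 0)
U = -20 (U = 10 - (-15)*(-2) = 10 - 1*30 = 10 - 30 = -20)
G(A) = 0 (G(A) = -3*0 = 0)
U*G(b(5)) + M(4) = -20*0 - 13/2 = 0 - 13/2 = -13/2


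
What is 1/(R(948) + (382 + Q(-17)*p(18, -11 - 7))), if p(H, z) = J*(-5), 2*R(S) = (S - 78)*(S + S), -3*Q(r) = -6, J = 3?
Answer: 1/825112 ≈ 1.2120e-6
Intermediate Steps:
Q(r) = 2 (Q(r) = -⅓*(-6) = 2)
R(S) = S*(-78 + S) (R(S) = ((S - 78)*(S + S))/2 = ((-78 + S)*(2*S))/2 = (2*S*(-78 + S))/2 = S*(-78 + S))
p(H, z) = -15 (p(H, z) = 3*(-5) = -15)
1/(R(948) + (382 + Q(-17)*p(18, -11 - 7))) = 1/(948*(-78 + 948) + (382 + 2*(-15))) = 1/(948*870 + (382 - 30)) = 1/(824760 + 352) = 1/825112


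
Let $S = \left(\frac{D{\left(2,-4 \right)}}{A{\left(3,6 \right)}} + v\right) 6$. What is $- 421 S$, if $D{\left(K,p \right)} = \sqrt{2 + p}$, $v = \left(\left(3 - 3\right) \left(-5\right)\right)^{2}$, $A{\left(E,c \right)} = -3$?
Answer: $842 i \sqrt{2} \approx 1190.8 i$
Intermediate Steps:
$v = 0$ ($v = \left(0 \left(-5\right)\right)^{2} = 0^{2} = 0$)
$S = - 2 i \sqrt{2}$ ($S = \left(\frac{\sqrt{2 - 4}}{-3} + 0\right) 6 = \left(\sqrt{-2} \left(- \frac{1}{3}\right) + 0\right) 6 = \left(i \sqrt{2} \left(- \frac{1}{3}\right) + 0\right) 6 = \left(- \frac{i \sqrt{2}}{3} + 0\right) 6 = - \frac{i \sqrt{2}}{3} \cdot 6 = - 2 i \sqrt{2} \approx - 2.8284 i$)
$- 421 S = - 421 \left(- 2 i \sqrt{2}\right) = 842 i \sqrt{2}$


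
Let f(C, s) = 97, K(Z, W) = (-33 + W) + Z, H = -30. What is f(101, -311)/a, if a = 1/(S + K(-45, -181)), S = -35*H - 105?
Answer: 66542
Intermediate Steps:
K(Z, W) = -33 + W + Z
S = 945 (S = -35*(-30) - 105 = 1050 - 105 = 945)
a = 1/686 (a = 1/(945 + (-33 - 181 - 45)) = 1/(945 - 259) = 1/686 ≈ 0.0014577)
f(101, -311)/a = 97/(1/686) = 97*686 = 66542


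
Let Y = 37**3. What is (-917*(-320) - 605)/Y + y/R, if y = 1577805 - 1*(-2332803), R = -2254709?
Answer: 462173682991/114207774977 ≈ 4.0468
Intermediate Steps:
y = 3910608 (y = 1577805 + 2332803 = 3910608)
Y = 50653
(-917*(-320) - 605)/Y + y/R = (-917*(-320) - 605)/50653 + 3910608/(-2254709) = (293440 - 605)*(1/50653) + 3910608*(-1/2254709) = 292835*(1/50653) - 3910608/2254709 = 292835/50653 - 3910608/2254709 = 462173682991/114207774977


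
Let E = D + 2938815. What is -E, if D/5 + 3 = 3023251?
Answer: -18055055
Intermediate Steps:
D = 15116240 (D = -15 + 5*3023251 = -15 + 15116255 = 15116240)
E = 18055055 (E = 15116240 + 2938815 = 18055055)
-E = -1*18055055 = -18055055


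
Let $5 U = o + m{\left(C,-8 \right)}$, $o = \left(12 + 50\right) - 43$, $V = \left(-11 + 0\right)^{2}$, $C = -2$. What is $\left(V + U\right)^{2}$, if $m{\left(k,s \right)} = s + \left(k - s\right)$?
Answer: $\frac{386884}{25} \approx 15475.0$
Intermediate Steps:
$V = 121$ ($V = \left(-11\right)^{2} = 121$)
$m{\left(k,s \right)} = k$
$o = 19$ ($o = 62 - 43 = 19$)
$U = \frac{17}{5}$ ($U = \frac{19 - 2}{5} = \frac{1}{5} \cdot 17 = \frac{17}{5} \approx 3.4$)
$\left(V + U\right)^{2} = \left(121 + \frac{17}{5}\right)^{2} = \left(\frac{622}{5}\right)^{2} = \frac{386884}{25}$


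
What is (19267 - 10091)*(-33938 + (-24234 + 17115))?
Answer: -376739032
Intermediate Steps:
(19267 - 10091)*(-33938 + (-24234 + 17115)) = 9176*(-33938 - 7119) = 9176*(-41057) = -376739032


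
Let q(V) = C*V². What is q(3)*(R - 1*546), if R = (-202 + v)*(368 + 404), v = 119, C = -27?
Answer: 15703146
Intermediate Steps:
q(V) = -27*V²
R = -64076 (R = (-202 + 119)*(368 + 404) = -83*772 = -64076)
q(3)*(R - 1*546) = (-27*3²)*(-64076 - 1*546) = (-27*9)*(-64076 - 546) = -243*(-64622) = 15703146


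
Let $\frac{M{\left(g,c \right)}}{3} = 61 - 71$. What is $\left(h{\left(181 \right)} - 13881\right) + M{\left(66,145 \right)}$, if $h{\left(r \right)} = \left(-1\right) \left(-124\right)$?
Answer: $-13787$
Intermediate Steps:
$h{\left(r \right)} = 124$
$M{\left(g,c \right)} = -30$ ($M{\left(g,c \right)} = 3 \left(61 - 71\right) = 3 \left(-10\right) = -30$)
$\left(h{\left(181 \right)} - 13881\right) + M{\left(66,145 \right)} = \left(124 - 13881\right) - 30 = -13757 - 30 = -13787$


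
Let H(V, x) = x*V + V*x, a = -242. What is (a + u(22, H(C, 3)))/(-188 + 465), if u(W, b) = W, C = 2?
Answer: -220/277 ≈ -0.79422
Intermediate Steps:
H(V, x) = 2*V*x (H(V, x) = V*x + V*x = 2*V*x)
(a + u(22, H(C, 3)))/(-188 + 465) = (-242 + 22)/(-188 + 465) = -220/277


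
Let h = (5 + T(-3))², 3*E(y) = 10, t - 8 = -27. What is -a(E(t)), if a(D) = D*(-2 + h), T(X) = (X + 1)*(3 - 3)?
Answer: -230/3 ≈ -76.667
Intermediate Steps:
t = -19 (t = 8 - 27 = -19)
E(y) = 10/3 (E(y) = (⅓)*10 = 10/3)
T(X) = 0 (T(X) = (1 + X)*0 = 0)
h = 25 (h = (5 + 0)² = 5² = 25)
a(D) = 23*D (a(D) = D*(-2 + 25) = D*23 = 23*D)
-a(E(t)) = -23*10/3 = -1*230/3 = -230/3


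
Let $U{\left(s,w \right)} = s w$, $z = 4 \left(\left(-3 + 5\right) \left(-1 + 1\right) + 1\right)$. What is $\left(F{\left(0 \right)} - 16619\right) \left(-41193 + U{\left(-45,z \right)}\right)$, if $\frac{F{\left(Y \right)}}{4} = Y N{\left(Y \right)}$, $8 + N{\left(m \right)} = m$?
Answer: $687577887$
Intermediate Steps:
$z = 4$ ($z = 4 \left(2 \cdot 0 + 1\right) = 4 \left(0 + 1\right) = 4 \cdot 1 = 4$)
$N{\left(m \right)} = -8 + m$
$F{\left(Y \right)} = 4 Y \left(-8 + Y\right)$
$\left(F{\left(0 \right)} - 16619\right) \left(-41193 + U{\left(-45,z \right)}\right) = \left(4 \cdot 0 \left(-8 + 0\right) - 16619\right) \left(-41193 - 180\right) = \left(4 \cdot 0 \left(-8\right) - 16619\right) \left(-41193 - 180\right) = \left(0 - 16619\right) \left(-41373\right) = \left(-16619\right) \left(-41373\right) = 687577887$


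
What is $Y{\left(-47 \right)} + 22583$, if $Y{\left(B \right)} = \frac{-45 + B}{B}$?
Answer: $\frac{1061493}{47} \approx 22585.0$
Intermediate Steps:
$Y{\left(B \right)} = \frac{-45 + B}{B}$
$Y{\left(-47 \right)} + 22583 = \frac{-45 - 47}{-47} + 22583 = \left(- \frac{1}{47}\right) \left(-92\right) + 22583 = \frac{92}{47} + 22583 = \frac{1061493}{47}$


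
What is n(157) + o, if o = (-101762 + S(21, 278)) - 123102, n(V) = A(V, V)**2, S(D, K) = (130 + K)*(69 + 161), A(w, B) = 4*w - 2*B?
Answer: -32428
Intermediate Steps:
A(w, B) = -2*B + 4*w
S(D, K) = 29900 + 230*K (S(D, K) = (130 + K)*230 = 29900 + 230*K)
n(V) = 4*V**2 (n(V) = (-2*V + 4*V)**2 = (2*V)**2 = 4*V**2)
o = -131024 (o = (-101762 + (29900 + 230*278)) - 123102 = (-101762 + (29900 + 63940)) - 123102 = (-101762 + 93840) - 123102 = -7922 - 123102 = -131024)
n(157) + o = 4*157**2 - 131024 = 4*24649 - 131024 = 98596 - 131024 = -32428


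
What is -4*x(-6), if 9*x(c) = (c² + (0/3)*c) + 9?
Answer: -20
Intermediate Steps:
x(c) = 1 + c²/9 (x(c) = ((c² + (0/3)*c) + 9)/9 = ((c² + (0*(⅓))*c) + 9)/9 = ((c² + 0*c) + 9)/9 = ((c² + 0) + 9)/9 = (c² + 9)/9 = (9 + c²)/9 = 1 + c²/9)
-4*x(-6) = -4*(1 + (⅑)*(-6)²) = -4*(1 + (⅑)*36) = -4*(1 + 4) = -4*5 = -20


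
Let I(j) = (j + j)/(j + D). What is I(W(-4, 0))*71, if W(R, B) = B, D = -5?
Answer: 0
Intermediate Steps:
I(j) = 2*j/(-5 + j) (I(j) = (j + j)/(j - 5) = (2*j)/(-5 + j) = 2*j/(-5 + j))
I(W(-4, 0))*71 = (2*0/(-5 + 0))*71 = (2*0/(-5))*71 = (2*0*(-⅕))*71 = 0*71 = 0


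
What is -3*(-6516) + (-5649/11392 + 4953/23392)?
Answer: 162784620345/8327552 ≈ 19548.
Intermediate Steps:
-3*(-6516) + (-5649/11392 + 4953/23392) = 19548 + (-5649*1/11392 + 4953*(1/23392)) = 19548 + (-5649/11392 + 4953/23392) = 19548 - 2366151/8327552 = 162784620345/8327552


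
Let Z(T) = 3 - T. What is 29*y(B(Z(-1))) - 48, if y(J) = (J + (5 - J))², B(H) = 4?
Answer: 677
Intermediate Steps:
y(J) = 25 (y(J) = 5² = 25)
29*y(B(Z(-1))) - 48 = 29*25 - 48 = 725 - 48 = 677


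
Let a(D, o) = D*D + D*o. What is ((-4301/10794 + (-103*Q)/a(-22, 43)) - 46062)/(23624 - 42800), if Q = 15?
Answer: 2734387877/1138421592 ≈ 2.4019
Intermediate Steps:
a(D, o) = D² + D*o
((-4301/10794 + (-103*Q)/a(-22, 43)) - 46062)/(23624 - 42800) = ((-4301/10794 + (-103*15)/((-22*(-22 + 43)))) - 46062)/(23624 - 42800) = ((-4301*1/10794 - 1545/((-22*21))) - 46062)/(-19176) = ((-4301/10794 - 1545/(-462)) - 46062)*(-1/19176) = ((-4301/10794 - 1545*(-1/462)) - 46062)*(-1/19176) = ((-4301/10794 + 515/154) - 46062)*(-1/19176) = (174877/59367 - 46062)*(-1/19176) = -2734387877/59367*(-1/19176) = 2734387877/1138421592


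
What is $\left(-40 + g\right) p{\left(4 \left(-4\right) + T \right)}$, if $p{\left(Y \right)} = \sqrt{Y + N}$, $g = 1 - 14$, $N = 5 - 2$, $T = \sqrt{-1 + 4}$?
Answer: $- 53 i \sqrt{13 - \sqrt{3}} \approx - 177.91 i$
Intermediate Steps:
$T = \sqrt{3} \approx 1.732$
$N = 3$
$g = -13$ ($g = 1 - 14 = -13$)
$p{\left(Y \right)} = \sqrt{3 + Y}$ ($p{\left(Y \right)} = \sqrt{Y + 3} = \sqrt{3 + Y}$)
$\left(-40 + g\right) p{\left(4 \left(-4\right) + T \right)} = \left(-40 - 13\right) \sqrt{3 + \left(4 \left(-4\right) + \sqrt{3}\right)} = - 53 \sqrt{3 - \left(16 - \sqrt{3}\right)} = - 53 \sqrt{-13 + \sqrt{3}}$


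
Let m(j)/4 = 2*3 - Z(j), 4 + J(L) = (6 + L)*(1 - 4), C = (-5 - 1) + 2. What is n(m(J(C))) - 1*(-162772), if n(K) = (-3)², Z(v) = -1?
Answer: 162781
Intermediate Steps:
C = -4 (C = -6 + 2 = -4)
J(L) = -22 - 3*L (J(L) = -4 + (6 + L)*(1 - 4) = -4 + (6 + L)*(-3) = -4 + (-18 - 3*L) = -22 - 3*L)
m(j) = 28 (m(j) = 4*(2*3 - 1*(-1)) = 4*(6 + 1) = 4*7 = 28)
n(K) = 9
n(m(J(C))) - 1*(-162772) = 9 - 1*(-162772) = 9 + 162772 = 162781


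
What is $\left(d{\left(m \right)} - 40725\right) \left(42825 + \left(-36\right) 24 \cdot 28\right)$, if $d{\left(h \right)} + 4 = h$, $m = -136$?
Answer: $-761437545$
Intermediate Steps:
$d{\left(h \right)} = -4 + h$
$\left(d{\left(m \right)} - 40725\right) \left(42825 + \left(-36\right) 24 \cdot 28\right) = \left(\left(-4 - 136\right) - 40725\right) \left(42825 + \left(-36\right) 24 \cdot 28\right) = \left(-140 - 40725\right) \left(42825 - 24192\right) = - 40865 \left(42825 - 24192\right) = \left(-40865\right) 18633 = -761437545$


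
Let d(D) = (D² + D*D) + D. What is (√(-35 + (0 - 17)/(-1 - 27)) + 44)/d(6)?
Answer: 22/39 + I*√749/364 ≈ 0.5641 + 0.075186*I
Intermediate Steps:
d(D) = D + 2*D² (d(D) = (D² + D²) + D = 2*D² + D = D + 2*D²)
(√(-35 + (0 - 17)/(-1 - 27)) + 44)/d(6) = (√(-35 + (0 - 17)/(-1 - 27)) + 44)/((6*(1 + 2*6))) = (√(-35 - 17/(-28)) + 44)/((6*(1 + 12))) = (√(-35 - 17*(-1/28)) + 44)/((6*13)) = (√(-35 + 17/28) + 44)/78 = (√(-963/28) + 44)/78 = (3*I*√749/14 + 44)/78 = (44 + 3*I*√749/14)/78 = 22/39 + I*√749/364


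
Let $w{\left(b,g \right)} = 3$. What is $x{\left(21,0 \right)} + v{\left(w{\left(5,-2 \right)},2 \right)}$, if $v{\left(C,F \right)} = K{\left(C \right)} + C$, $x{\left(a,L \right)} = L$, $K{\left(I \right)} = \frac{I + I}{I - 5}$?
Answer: $0$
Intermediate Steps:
$K{\left(I \right)} = \frac{2 I}{-5 + I}$
$v{\left(C,F \right)} = C + \frac{2 C}{-5 + C}$ ($v{\left(C,F \right)} = \frac{2 C}{-5 + C} + C = C + \frac{2 C}{-5 + C}$)
$x{\left(21,0 \right)} + v{\left(w{\left(5,-2 \right)},2 \right)} = 0 + \frac{3 \left(-3 + 3\right)}{-5 + 3} = 0 + 3 \frac{1}{-2} \cdot 0 = 0 + 3 \left(- \frac{1}{2}\right) 0 = 0 + 0 = 0$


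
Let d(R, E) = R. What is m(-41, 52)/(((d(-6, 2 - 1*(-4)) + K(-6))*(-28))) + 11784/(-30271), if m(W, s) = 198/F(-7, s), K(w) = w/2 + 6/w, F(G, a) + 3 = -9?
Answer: -7597983/16951760 ≈ -0.44821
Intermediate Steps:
F(G, a) = -12 (F(G, a) = -3 - 9 = -12)
K(w) = w/2 + 6/w (K(w) = w*(1/2) + 6/w = w/2 + 6/w)
m(W, s) = -33/2 (m(W, s) = 198/(-12) = 198*(-1/12) = -33/2)
m(-41, 52)/(((d(-6, 2 - 1*(-4)) + K(-6))*(-28))) + 11784/(-30271) = -33*(-1/(28*(-6 + ((1/2)*(-6) + 6/(-6)))))/2 + 11784/(-30271) = -33*(-1/(28*(-6 + (-3 + 6*(-1/6)))))/2 + 11784*(-1/30271) = -33*(-1/(28*(-6 + (-3 - 1))))/2 - 11784/30271 = -33*(-1/(28*(-6 - 4)))/2 - 11784/30271 = -33/(2*((-10*(-28)))) - 11784/30271 = -33/2/280 - 11784/30271 = -33/2*1/280 - 11784/30271 = -33/560 - 11784/30271 = -7597983/16951760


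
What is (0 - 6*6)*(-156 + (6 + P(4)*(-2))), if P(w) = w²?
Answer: 6552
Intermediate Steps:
(0 - 6*6)*(-156 + (6 + P(4)*(-2))) = (0 - 6*6)*(-156 + (6 + 4²*(-2))) = (0 - 36)*(-156 + (6 + 16*(-2))) = -36*(-156 + (6 - 32)) = -36*(-156 - 26) = -36*(-182) = 6552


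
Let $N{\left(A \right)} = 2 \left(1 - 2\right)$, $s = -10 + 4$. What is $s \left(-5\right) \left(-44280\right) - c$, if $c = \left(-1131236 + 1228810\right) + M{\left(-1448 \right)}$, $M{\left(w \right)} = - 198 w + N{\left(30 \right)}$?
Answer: $-1712676$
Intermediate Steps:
$s = -6$
$N{\left(A \right)} = -2$ ($N{\left(A \right)} = 2 \left(-1\right) = -2$)
$M{\left(w \right)} = -2 - 198 w$ ($M{\left(w \right)} = - 198 w - 2 = -2 - 198 w$)
$c = 384276$ ($c = \left(-1131236 + 1228810\right) - -286702 = 97574 + \left(-2 + 286704\right) = 97574 + 286702 = 384276$)
$s \left(-5\right) \left(-44280\right) - c = \left(-6\right) \left(-5\right) \left(-44280\right) - 384276 = 30 \left(-44280\right) - 384276 = -1328400 - 384276 = -1712676$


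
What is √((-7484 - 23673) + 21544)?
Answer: I*√9613 ≈ 98.046*I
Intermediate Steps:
√((-7484 - 23673) + 21544) = √(-31157 + 21544) = √(-9613) = I*√9613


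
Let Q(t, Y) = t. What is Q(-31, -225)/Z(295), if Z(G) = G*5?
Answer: -31/1475 ≈ -0.021017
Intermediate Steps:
Z(G) = 5*G
Q(-31, -225)/Z(295) = -31/(5*295) = -31/1475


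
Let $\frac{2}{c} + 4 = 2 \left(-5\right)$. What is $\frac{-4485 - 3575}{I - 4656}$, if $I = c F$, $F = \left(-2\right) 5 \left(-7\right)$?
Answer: $\frac{4030}{2333} \approx 1.7274$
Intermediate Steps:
$F = 70$ ($F = \left(-10\right) \left(-7\right) = 70$)
$c = - \frac{1}{7}$ ($c = \frac{2}{-4 + 2 \left(-5\right)} = \frac{2}{-4 - 10} = \frac{2}{-14} = 2 \left(- \frac{1}{14}\right) = - \frac{1}{7} \approx -0.14286$)
$I = -10$ ($I = \left(- \frac{1}{7}\right) 70 = -10$)
$\frac{-4485 - 3575}{I - 4656} = \frac{-4485 - 3575}{-10 - 4656} = - \frac{8060}{-4666} = \left(-8060\right) \left(- \frac{1}{4666}\right) = \frac{4030}{2333}$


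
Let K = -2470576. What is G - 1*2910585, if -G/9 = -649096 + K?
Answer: 25166463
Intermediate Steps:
G = 28077048 (G = -9*(-649096 - 2470576) = -9*(-3119672) = 28077048)
G - 1*2910585 = 28077048 - 1*2910585 = 28077048 - 2910585 = 25166463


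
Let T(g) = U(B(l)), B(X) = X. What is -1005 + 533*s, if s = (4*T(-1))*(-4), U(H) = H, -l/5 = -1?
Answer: -43645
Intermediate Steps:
l = 5 (l = -5*(-1) = 5)
T(g) = 5
s = -80 (s = (4*5)*(-4) = 20*(-4) = -80)
-1005 + 533*s = -1005 + 533*(-80) = -1005 - 42640 = -43645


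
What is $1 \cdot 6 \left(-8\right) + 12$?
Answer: $-36$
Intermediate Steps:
$1 \cdot 6 \left(-8\right) + 12 = 6 \left(-8\right) + 12 = -48 + 12 = -36$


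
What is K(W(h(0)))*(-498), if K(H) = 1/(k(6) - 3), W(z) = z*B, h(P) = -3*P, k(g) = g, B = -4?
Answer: -166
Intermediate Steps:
W(z) = -4*z (W(z) = z*(-4) = -4*z)
K(H) = ⅓ (K(H) = 1/(6 - 3) = 1/3 = ⅓)
K(W(h(0)))*(-498) = (⅓)*(-498) = -166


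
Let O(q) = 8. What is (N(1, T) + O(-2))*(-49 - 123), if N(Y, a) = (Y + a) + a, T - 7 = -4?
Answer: -2580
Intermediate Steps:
T = 3 (T = 7 - 4 = 3)
N(Y, a) = Y + 2*a
(N(1, T) + O(-2))*(-49 - 123) = ((1 + 2*3) + 8)*(-49 - 123) = ((1 + 6) + 8)*(-172) = (7 + 8)*(-172) = 15*(-172) = -2580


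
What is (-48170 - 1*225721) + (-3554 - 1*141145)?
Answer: -418590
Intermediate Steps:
(-48170 - 1*225721) + (-3554 - 1*141145) = (-48170 - 225721) + (-3554 - 141145) = -273891 - 144699 = -418590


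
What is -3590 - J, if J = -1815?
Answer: -1775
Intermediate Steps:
-3590 - J = -3590 - 1*(-1815) = -3590 + 1815 = -1775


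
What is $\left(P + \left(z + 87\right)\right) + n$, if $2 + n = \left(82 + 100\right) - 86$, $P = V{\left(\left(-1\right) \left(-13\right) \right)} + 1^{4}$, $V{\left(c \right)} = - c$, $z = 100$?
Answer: $269$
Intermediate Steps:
$P = -12$ ($P = - \left(-1\right) \left(-13\right) + 1^{4} = \left(-1\right) 13 + 1 = -13 + 1 = -12$)
$n = 94$ ($n = -2 + \left(\left(82 + 100\right) - 86\right) = -2 + \left(182 - 86\right) = -2 + 96 = 94$)
$\left(P + \left(z + 87\right)\right) + n = \left(-12 + \left(100 + 87\right)\right) + 94 = \left(-12 + 187\right) + 94 = 175 + 94 = 269$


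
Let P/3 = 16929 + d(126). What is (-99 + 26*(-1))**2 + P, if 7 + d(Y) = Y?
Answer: 66769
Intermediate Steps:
d(Y) = -7 + Y
P = 51144 (P = 3*(16929 + (-7 + 126)) = 3*(16929 + 119) = 3*17048 = 51144)
(-99 + 26*(-1))**2 + P = (-99 + 26*(-1))**2 + 51144 = (-99 - 26)**2 + 51144 = (-125)**2 + 51144 = 15625 + 51144 = 66769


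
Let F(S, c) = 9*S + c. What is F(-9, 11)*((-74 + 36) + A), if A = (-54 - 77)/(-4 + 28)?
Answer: 36505/12 ≈ 3042.1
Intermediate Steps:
A = -131/24 ≈ -5.4583
F(S, c) = c + 9*S
F(-9, 11)*((-74 + 36) + A) = (11 + 9*(-9))*((-74 + 36) - 131/24) = (11 - 81)*(-38 - 131/24) = -70*(-1043/24) = 36505/12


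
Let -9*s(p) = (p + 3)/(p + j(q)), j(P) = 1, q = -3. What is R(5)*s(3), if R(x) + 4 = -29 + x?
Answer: 14/3 ≈ 4.6667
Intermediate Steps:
R(x) = -33 + x (R(x) = -4 + (-29 + x) = -33 + x)
s(p) = -(3 + p)/(9*(1 + p)) (s(p) = -(p + 3)/(9*(p + 1)) = -(3 + p)/(9*(1 + p)))
R(5)*s(3) = (-33 + 5)*((-3 - 1*3)/(9*(1 + 3))) = -28*(-3 - 3)/(9*4) = -28*(-6)/(9*4) = -28*(-1/6) = 14/3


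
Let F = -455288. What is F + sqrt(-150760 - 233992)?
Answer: -455288 + 4*I*sqrt(24047) ≈ -4.5529e+5 + 620.28*I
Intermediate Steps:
F + sqrt(-150760 - 233992) = -455288 + sqrt(-150760 - 233992) = -455288 + sqrt(-384752) = -455288 + 4*I*sqrt(24047)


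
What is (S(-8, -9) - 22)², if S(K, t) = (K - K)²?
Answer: 484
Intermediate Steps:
S(K, t) = 0 (S(K, t) = 0² = 0)
(S(-8, -9) - 22)² = (0 - 22)² = (-22)² = 484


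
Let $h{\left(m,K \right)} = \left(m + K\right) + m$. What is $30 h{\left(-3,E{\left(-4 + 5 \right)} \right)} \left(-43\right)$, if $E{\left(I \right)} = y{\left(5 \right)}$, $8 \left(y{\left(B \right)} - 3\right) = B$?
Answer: $\frac{12255}{4} \approx 3063.8$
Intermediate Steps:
$y{\left(B \right)} = 3 + \frac{B}{8}$
$E{\left(I \right)} = \frac{29}{8}$ ($E{\left(I \right)} = 3 + \frac{1}{8} \cdot 5 = 3 + \frac{5}{8} = \frac{29}{8}$)
$h{\left(m,K \right)} = K + 2 m$ ($h{\left(m,K \right)} = \left(K + m\right) + m = K + 2 m$)
$30 h{\left(-3,E{\left(-4 + 5 \right)} \right)} \left(-43\right) = 30 \left(\frac{29}{8} + 2 \left(-3\right)\right) \left(-43\right) = 30 \left(\frac{29}{8} - 6\right) \left(-43\right) = 30 \left(- \frac{19}{8}\right) \left(-43\right) = \left(- \frac{285}{4}\right) \left(-43\right) = \frac{12255}{4}$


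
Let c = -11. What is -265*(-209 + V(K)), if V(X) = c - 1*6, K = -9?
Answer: 59890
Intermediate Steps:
V(X) = -17 (V(X) = -11 - 1*6 = -11 - 6 = -17)
-265*(-209 + V(K)) = -265*(-209 - 17) = -265*(-226) = 59890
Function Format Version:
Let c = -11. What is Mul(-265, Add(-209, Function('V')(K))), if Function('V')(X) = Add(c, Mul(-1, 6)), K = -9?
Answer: 59890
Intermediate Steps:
Function('V')(X) = -17 (Function('V')(X) = Add(-11, Mul(-1, 6)) = Add(-11, -6) = -17)
Mul(-265, Add(-209, Function('V')(K))) = Mul(-265, Add(-209, -17)) = Mul(-265, -226) = 59890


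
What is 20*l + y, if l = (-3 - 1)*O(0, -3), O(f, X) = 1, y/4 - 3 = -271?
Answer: -1152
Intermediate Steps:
y = -1072 (y = 12 + 4*(-271) = 12 - 1084 = -1072)
l = -4 (l = (-3 - 1)*1 = -4*1 = -4)
20*l + y = 20*(-4) - 1072 = -80 - 1072 = -1152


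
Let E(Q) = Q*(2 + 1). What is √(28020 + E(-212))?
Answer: 2*√6846 ≈ 165.48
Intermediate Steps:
E(Q) = 3*Q (E(Q) = Q*3 = 3*Q)
√(28020 + E(-212)) = √(28020 + 3*(-212)) = √(28020 - 636) = √27384 = 2*√6846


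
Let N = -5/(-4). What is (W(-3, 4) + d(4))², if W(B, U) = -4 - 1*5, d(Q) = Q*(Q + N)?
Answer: 144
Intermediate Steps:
N = 5/4 (N = -5*(-¼) = 5/4 ≈ 1.2500)
d(Q) = Q*(5/4 + Q) (d(Q) = Q*(Q + 5/4) = Q*(5/4 + Q))
W(B, U) = -9 (W(B, U) = -4 - 5 = -9)
(W(-3, 4) + d(4))² = (-9 + (¼)*4*(5 + 4*4))² = (-9 + (¼)*4*(5 + 16))² = (-9 + (¼)*4*21)² = (-9 + 21)² = 12² = 144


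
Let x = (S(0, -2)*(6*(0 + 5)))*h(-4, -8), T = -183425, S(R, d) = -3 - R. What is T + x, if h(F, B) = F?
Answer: -183065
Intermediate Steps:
x = 360 (x = ((-3 - 1*0)*(6*(0 + 5)))*(-4) = ((-3 + 0)*(6*5))*(-4) = -3*30*(-4) = -90*(-4) = 360)
T + x = -183425 + 360 = -183065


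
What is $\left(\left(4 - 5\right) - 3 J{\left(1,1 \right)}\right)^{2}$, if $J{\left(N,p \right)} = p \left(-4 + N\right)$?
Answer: $64$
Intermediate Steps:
$\left(\left(4 - 5\right) - 3 J{\left(1,1 \right)}\right)^{2} = \left(\left(4 - 5\right) - 3 \cdot 1 \left(-4 + 1\right)\right)^{2} = \left(-1 - 3 \cdot 1 \left(-3\right)\right)^{2} = \left(-1 - -9\right)^{2} = \left(-1 + 9\right)^{2} = 8^{2} = 64$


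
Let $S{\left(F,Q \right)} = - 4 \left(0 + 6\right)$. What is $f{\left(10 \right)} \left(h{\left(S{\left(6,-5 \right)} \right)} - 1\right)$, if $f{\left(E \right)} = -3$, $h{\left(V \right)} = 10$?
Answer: $-27$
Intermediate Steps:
$S{\left(F,Q \right)} = -24$ ($S{\left(F,Q \right)} = \left(-4\right) 6 = -24$)
$f{\left(10 \right)} \left(h{\left(S{\left(6,-5 \right)} \right)} - 1\right) = - 3 \left(10 - 1\right) = \left(-3\right) 9 = -27$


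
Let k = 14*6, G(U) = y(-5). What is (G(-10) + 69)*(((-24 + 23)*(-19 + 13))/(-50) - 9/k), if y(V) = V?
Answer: -2544/175 ≈ -14.537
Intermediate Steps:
G(U) = -5
k = 84
(G(-10) + 69)*(((-24 + 23)*(-19 + 13))/(-50) - 9/k) = (-5 + 69)*(((-24 + 23)*(-19 + 13))/(-50) - 9/84) = 64*(-1*(-6)*(-1/50) - 9*1/84) = 64*(6*(-1/50) - 3/28) = 64*(-3/25 - 3/28) = 64*(-159/700) = -2544/175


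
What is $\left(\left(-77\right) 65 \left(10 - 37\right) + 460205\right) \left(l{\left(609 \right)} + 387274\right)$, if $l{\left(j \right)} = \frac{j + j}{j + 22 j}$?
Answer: $\frac{5302874363360}{23} \approx 2.3056 \cdot 10^{11}$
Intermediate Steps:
$l{\left(j \right)} = \frac{2}{23}$ ($l{\left(j \right)} = \frac{2 j}{23 j} = 2 j \frac{1}{23 j} = \frac{2}{23}$)
$\left(\left(-77\right) 65 \left(10 - 37\right) + 460205\right) \left(l{\left(609 \right)} + 387274\right) = \left(\left(-77\right) 65 \left(10 - 37\right) + 460205\right) \left(\frac{2}{23} + 387274\right) = \left(\left(-5005\right) \left(-27\right) + 460205\right) \frac{8907304}{23} = \left(135135 + 460205\right) \frac{8907304}{23} = 595340 \cdot \frac{8907304}{23} = \frac{5302874363360}{23}$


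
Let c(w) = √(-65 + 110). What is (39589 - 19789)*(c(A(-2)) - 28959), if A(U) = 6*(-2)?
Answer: -573388200 + 59400*√5 ≈ -5.7326e+8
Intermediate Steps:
A(U) = -12
c(w) = 3*√5 (c(w) = √45 = 3*√5)
(39589 - 19789)*(c(A(-2)) - 28959) = (39589 - 19789)*(3*√5 - 28959) = 19800*(-28959 + 3*√5) = -573388200 + 59400*√5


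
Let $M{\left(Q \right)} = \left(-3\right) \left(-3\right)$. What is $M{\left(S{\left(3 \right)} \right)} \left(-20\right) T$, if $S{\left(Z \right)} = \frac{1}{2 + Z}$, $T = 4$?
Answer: $-720$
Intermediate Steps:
$M{\left(Q \right)} = 9$
$M{\left(S{\left(3 \right)} \right)} \left(-20\right) T = 9 \left(-20\right) 4 = \left(-180\right) 4 = -720$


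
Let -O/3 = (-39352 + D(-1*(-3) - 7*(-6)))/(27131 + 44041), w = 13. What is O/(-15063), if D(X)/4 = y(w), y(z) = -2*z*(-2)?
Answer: -3262/29779551 ≈ -0.00010954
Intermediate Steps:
y(z) = 4*z
D(X) = 208 (D(X) = 4*(4*13) = 4*52 = 208)
O = 3262/1977 (O = -3*(-39352 + 208)/(27131 + 44041) = -(-117432)/71172 = -3*(-3262/5931) = 3262/1977 ≈ 1.6500)
O/(-15063) = (3262/1977)/(-15063) = (3262/1977)*(-1/15063) = -3262/29779551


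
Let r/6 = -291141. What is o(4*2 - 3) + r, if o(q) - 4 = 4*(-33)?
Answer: -1746974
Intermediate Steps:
r = -1746846 (r = 6*(-291141) = -1746846)
o(q) = -128 (o(q) = 4 + 4*(-33) = 4 - 132 = -128)
o(4*2 - 3) + r = -128 - 1746846 = -1746974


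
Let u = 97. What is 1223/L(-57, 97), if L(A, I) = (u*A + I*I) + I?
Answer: 1223/3977 ≈ 0.30752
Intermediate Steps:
L(A, I) = I + I² + 97*A (L(A, I) = (97*A + I*I) + I = (97*A + I²) + I = (I² + 97*A) + I = I + I² + 97*A)
1223/L(-57, 97) = 1223/(97 + 97² + 97*(-57)) = 1223/(97 + 9409 - 5529) = 1223/3977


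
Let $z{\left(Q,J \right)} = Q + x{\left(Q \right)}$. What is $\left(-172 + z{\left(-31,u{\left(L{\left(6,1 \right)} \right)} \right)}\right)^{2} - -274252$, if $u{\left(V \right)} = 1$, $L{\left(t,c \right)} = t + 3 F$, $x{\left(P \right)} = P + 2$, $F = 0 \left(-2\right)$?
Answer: $328076$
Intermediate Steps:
$F = 0$
$x{\left(P \right)} = 2 + P$
$L{\left(t,c \right)} = t$ ($L{\left(t,c \right)} = t + 3 \cdot 0 = t + 0 = t$)
$z{\left(Q,J \right)} = 2 + 2 Q$ ($z{\left(Q,J \right)} = Q + \left(2 + Q\right) = 2 + 2 Q$)
$\left(-172 + z{\left(-31,u{\left(L{\left(6,1 \right)} \right)} \right)}\right)^{2} - -274252 = \left(-172 + \left(2 + 2 \left(-31\right)\right)\right)^{2} - -274252 = \left(-172 + \left(2 - 62\right)\right)^{2} + 274252 = \left(-172 - 60\right)^{2} + 274252 = \left(-232\right)^{2} + 274252 = 53824 + 274252 = 328076$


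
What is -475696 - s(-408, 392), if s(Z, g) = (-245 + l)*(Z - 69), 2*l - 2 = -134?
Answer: -624043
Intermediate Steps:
l = -66 (l = 1 + (1/2)*(-134) = 1 - 67 = -66)
s(Z, g) = 21459 - 311*Z (s(Z, g) = (-245 - 66)*(Z - 69) = -311*(-69 + Z) = 21459 - 311*Z)
-475696 - s(-408, 392) = -475696 - (21459 - 311*(-408)) = -475696 - (21459 + 126888) = -475696 - 1*148347 = -475696 - 148347 = -624043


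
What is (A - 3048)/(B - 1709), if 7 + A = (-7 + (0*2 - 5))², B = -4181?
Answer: 2911/5890 ≈ 0.49423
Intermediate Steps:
A = 137 (A = -7 + (-7 + (0*2 - 5))² = -7 + (-7 + (0 - 5))² = -7 + (-7 - 5)² = -7 + (-12)² = -7 + 144 = 137)
(A - 3048)/(B - 1709) = (137 - 3048)/(-4181 - 1709) = -2911/(-5890) = -2911*(-1/5890) = 2911/5890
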